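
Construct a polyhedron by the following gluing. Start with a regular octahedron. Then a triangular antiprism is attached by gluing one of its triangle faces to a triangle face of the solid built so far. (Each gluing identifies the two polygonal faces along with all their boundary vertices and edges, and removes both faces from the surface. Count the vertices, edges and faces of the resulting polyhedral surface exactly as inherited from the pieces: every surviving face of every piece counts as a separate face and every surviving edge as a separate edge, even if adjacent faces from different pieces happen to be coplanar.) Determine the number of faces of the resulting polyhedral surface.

A regular octahedron: V=6, E=12, F=8.
Attach a triangular antiprism (V=6, E=12, F=8) along a 3-gon: merge 3 vertices and 3 edges, delete both glued faces → V=9, E=21, F=14.
Check: V − E + F = 9 − 21 + 14 = 2.

14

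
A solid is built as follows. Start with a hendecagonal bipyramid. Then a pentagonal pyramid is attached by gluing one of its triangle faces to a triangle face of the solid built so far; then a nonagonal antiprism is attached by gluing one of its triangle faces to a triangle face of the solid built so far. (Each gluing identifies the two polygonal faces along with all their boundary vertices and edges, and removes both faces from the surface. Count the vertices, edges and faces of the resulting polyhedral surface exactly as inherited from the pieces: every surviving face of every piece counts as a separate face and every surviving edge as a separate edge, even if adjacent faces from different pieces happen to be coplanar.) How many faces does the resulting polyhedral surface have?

44

A hendecagonal bipyramid: V=13, E=33, F=22.
Attach a pentagonal pyramid (V=6, E=10, F=6) along a 3-gon: merge 3 vertices and 3 edges, delete both glued faces → V=16, E=40, F=26.
Attach a nonagonal antiprism (V=18, E=36, F=20) along a 3-gon: merge 3 vertices and 3 edges, delete both glued faces → V=31, E=73, F=44.
Check: V − E + F = 31 − 73 + 44 = 2.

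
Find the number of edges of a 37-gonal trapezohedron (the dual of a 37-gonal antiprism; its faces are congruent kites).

148

The n-trapezohedron (dual of the n-antiprism) has V = 2·37 + 2 = 76, E = 4·37 = 148, F = 2·37 = 74.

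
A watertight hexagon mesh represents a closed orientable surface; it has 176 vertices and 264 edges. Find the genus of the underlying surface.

1

Every face is a hexagon and each edge borders two faces, so 6F = 2·264, giving F = 88.
χ = V − E + F = 176 − 264 + 88 = 0.
For a closed orientable surface χ = 2 − 2g, so g = (2 − (0))/2 = 1.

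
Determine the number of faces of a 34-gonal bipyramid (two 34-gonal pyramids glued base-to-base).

A bipyramid over an n-gon has 2n triangular faces and n + 2 vertices: V = 34 + 2 = 36, E = 3·34 = 102, F = 2·34 = 68.

68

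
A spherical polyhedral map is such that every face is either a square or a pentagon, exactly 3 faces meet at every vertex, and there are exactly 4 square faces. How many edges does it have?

18

Let x be the number of pentagons; then F = 4 + x.
Edge–face incidences: 2E = 4·4 + 5·x = 16 + 5x.
Every vertex has degree 3, so 3V = 2E.
Euler: V − E + F = 2 ⇒ (2E)/3 − E + (4 + x) = 2.
Multiply by 6: 2·(2E) − 3·(2E) + 6·(4 + x) = 12, i.e. 24 + 6x − (16 + 5x) = 12.
Collecting terms: x + 8 = 12, so x = 4.
Then 2E = 16 + 5·4 = 36, so E = 18, V = 2E/3 = 12, F = 4 + 4 = 8.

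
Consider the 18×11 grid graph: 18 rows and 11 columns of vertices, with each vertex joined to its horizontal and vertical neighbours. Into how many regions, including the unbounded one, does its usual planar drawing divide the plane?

171

The grid has V = 18·11 = 198 vertices and E = 18·10 + 11·17 = 367 edges.
F = 2 − V + E = 2 − 198 + 367 = 171.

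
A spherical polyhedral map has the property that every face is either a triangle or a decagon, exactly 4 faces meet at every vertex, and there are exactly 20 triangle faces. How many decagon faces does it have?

2

Let x be the number of decagons; then F = 20 + x.
Edge–face incidences: 2E = 3·20 + 10·x = 60 + 10x.
Every vertex has degree 4, so 4V = 2E.
Euler: V − E + F = 2 ⇒ (2E)/4 − E + (20 + x) = 2.
Multiply by 8: 2·(2E) − 4·(2E) + 8·(20 + x) = 16, i.e. 160 + 8x − 2·(60 + 10x) = 16.
Collecting terms: −12x + 40 = 16, so −12x = −24, so x = 2.
Then 2E = 60 + 10·2 = 80, so E = 40, V = 2E/4 = 20, F = 20 + 2 = 22.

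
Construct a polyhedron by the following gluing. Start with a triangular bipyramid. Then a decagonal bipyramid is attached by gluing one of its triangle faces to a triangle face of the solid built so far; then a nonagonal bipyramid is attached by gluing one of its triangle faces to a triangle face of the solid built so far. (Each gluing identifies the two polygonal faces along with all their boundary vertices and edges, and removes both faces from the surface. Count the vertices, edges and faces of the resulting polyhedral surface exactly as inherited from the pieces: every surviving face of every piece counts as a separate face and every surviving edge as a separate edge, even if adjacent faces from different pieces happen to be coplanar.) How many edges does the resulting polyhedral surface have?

A triangular bipyramid: V=5, E=9, F=6.
Attach a decagonal bipyramid (V=12, E=30, F=20) along a 3-gon: merge 3 vertices and 3 edges, delete both glued faces → V=14, E=36, F=24.
Attach a nonagonal bipyramid (V=11, E=27, F=18) along a 3-gon: merge 3 vertices and 3 edges, delete both glued faces → V=22, E=60, F=40.
Check: V − E + F = 22 − 60 + 40 = 2.

60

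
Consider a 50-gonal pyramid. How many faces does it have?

A pyramid on an n-gon base has one n-gon and n triangles: V = 50 + 1 = 51, E = 2·50 = 100, F = 50 + 1 = 51.
Check: V − E + F = 51 − 100 + 51 = 2.

51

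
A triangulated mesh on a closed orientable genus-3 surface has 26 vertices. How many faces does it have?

χ = 2 − 2·3 = -4, and every face is a triangle so 3F = 2E.
V − E + F = -4 with E = 3F/2 gives 26 − (3/2 − 1)·F = -4, so F = 60 and E = 90.

60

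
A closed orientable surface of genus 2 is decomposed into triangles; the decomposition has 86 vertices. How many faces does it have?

χ = 2 − 2·2 = -2, and every face is a triangle so 3F = 2E.
V − E + F = -2 with E = 3F/2 gives 86 − (3/2 − 1)·F = -2, so F = 176 and E = 264.

176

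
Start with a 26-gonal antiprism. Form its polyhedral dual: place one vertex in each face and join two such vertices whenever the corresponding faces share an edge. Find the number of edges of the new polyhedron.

104

The base solid has V = 52, E = 104, F = 54.
The dual swaps V and F and preserves E: V′ = F = 54, E′ = E = 104, F′ = V = 52.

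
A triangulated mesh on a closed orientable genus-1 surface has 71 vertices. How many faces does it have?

χ = 2 − 2·1 = 0, and every face is a triangle so 3F = 2E.
V − E + F = 0 with E = 3F/2 gives 71 − (3/2 − 1)·F = 0, so F = 142 and E = 213.

142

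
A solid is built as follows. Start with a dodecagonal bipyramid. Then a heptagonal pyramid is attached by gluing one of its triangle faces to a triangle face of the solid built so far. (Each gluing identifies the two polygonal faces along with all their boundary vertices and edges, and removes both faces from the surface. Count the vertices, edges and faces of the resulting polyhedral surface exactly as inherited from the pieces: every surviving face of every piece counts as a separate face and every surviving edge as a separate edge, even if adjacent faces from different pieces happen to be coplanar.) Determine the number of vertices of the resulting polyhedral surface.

19

A dodecagonal bipyramid: V=14, E=36, F=24.
Attach a heptagonal pyramid (V=8, E=14, F=8) along a 3-gon: merge 3 vertices and 3 edges, delete both glued faces → V=19, E=47, F=30.
Check: V − E + F = 19 − 47 + 30 = 2.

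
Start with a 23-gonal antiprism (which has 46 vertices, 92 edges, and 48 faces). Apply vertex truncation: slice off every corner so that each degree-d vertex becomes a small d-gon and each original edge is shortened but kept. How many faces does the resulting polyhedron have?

94

Truncation replaces each original edge-end by a new vertex, so V′ = 2E = 184.
Each original edge survives, and each old vertex of degree d contributes d new edges; summing degrees gives Σd = 2E, so E′ = E + 2E = 3E = 276.
Each original face survives and each original vertex becomes one new face: F′ = F + V = 94.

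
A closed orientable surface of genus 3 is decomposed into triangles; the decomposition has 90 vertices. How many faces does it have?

χ = 2 − 2·3 = -4, and every face is a triangle so 3F = 2E.
V − E + F = -4 with E = 3F/2 gives 90 − (3/2 − 1)·F = -4, so F = 188 and E = 282.

188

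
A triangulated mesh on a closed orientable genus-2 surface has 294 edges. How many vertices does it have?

96

χ = 2 − 2·2 = -2, and every face is a triangle so 3F = 2E.
F = 2E/3 = 196. Then V = -2 + E − F = -2 + 294 − 196 = 96.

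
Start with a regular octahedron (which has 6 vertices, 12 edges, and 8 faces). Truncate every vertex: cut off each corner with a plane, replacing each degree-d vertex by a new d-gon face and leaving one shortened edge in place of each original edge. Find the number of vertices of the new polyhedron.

Truncation replaces each original edge-end by a new vertex, so V′ = 2E = 24.
Each original edge survives, and each old vertex of degree d contributes d new edges; summing degrees gives Σd = 2E, so E′ = E + 2E = 3E = 36.
Each original face survives and each original vertex becomes one new face: F′ = F + V = 14.

24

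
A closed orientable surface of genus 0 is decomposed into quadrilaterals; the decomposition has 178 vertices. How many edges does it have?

352

χ = 2 − 2·0 = 2, and every face is a square so 4F = 2E.
V − E + F = 2 with E = 4F/2 gives 178 − (4/2 − 1)·F = 2, so F = 176 and E = 352.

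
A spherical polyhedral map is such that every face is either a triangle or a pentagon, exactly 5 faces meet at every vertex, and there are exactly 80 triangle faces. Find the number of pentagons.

12

Let x be the number of pentagons; then F = 80 + x.
Edge–face incidences: 2E = 3·80 + 5·x = 240 + 5x.
Every vertex has degree 5, so 5V = 2E.
Euler: V − E + F = 2 ⇒ (2E)/5 − E + (80 + x) = 2.
Multiply by 10: 2·(2E) − 5·(2E) + 10·(80 + x) = 20, i.e. 800 + 10x − 3·(240 + 5x) = 20.
Collecting terms: −5x + 80 = 20, so −5x = −60, so x = 12.
Then 2E = 240 + 5·12 = 300, so E = 150, V = 2E/5 = 60, F = 80 + 12 = 92.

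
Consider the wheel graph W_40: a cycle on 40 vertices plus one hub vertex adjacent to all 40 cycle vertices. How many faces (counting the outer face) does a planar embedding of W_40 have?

W_40 has V = 40 + 1 = 41 vertices and E = 2·40 = 80 edges.
By Euler's formula F = 2 − V + E = 2 − 41 + 80 = 41.

41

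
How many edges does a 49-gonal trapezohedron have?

196

The n-trapezohedron (dual of the n-antiprism) has V = 2·49 + 2 = 100, E = 4·49 = 196, F = 2·49 = 98.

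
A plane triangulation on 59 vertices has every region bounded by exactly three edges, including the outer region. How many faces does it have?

114

In a plane triangulation 3F = 2E and V − E + F = 2, so F = 2V − 4 = 2·59 − 4 = 114.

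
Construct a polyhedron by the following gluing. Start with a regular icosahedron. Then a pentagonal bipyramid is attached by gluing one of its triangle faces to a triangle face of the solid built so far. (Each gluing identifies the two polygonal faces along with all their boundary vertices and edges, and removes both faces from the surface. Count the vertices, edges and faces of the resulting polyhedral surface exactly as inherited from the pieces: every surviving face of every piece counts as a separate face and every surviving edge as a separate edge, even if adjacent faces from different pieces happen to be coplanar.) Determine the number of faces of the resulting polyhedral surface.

28

A regular icosahedron: V=12, E=30, F=20.
Attach a pentagonal bipyramid (V=7, E=15, F=10) along a 3-gon: merge 3 vertices and 3 edges, delete both glued faces → V=16, E=42, F=28.
Check: V − E + F = 16 − 42 + 28 = 2.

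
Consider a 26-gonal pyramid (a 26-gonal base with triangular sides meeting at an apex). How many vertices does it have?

A pyramid on an n-gon base has one n-gon and n triangles: V = 26 + 1 = 27, E = 2·26 = 52, F = 26 + 1 = 27.

27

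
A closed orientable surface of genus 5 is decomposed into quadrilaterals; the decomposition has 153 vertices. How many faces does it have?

161

χ = 2 − 2·5 = -8, and every face is a square so 4F = 2E.
V − E + F = -8 with E = 4F/2 gives 153 − (4/2 − 1)·F = -8, so F = 161 and E = 322.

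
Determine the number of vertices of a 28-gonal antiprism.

56

An antiprism on an n-gon has two n-gon caps and 2n triangles: V = 2·28 = 56, E = 4·28 = 112, F = 2·28 + 2 = 58.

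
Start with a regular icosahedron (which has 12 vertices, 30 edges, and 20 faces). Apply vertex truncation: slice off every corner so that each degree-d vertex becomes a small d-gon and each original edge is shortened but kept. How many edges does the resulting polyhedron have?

Truncation replaces each original edge-end by a new vertex, so V′ = 2E = 60.
Each original edge survives, and each old vertex of degree d contributes d new edges; summing degrees gives Σd = 2E, so E′ = E + 2E = 3E = 90.
Each original face survives and each original vertex becomes one new face: F′ = F + V = 32.

90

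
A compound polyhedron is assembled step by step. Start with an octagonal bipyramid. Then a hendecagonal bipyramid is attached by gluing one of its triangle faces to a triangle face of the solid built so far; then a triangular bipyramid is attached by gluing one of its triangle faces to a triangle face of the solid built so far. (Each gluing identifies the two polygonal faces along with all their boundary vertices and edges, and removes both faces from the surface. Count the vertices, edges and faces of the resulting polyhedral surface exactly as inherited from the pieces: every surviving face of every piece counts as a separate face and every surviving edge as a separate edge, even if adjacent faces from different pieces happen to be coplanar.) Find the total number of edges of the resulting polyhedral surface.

60

An octagonal bipyramid: V=10, E=24, F=16.
Attach a hendecagonal bipyramid (V=13, E=33, F=22) along a 3-gon: merge 3 vertices and 3 edges, delete both glued faces → V=20, E=54, F=36.
Attach a triangular bipyramid (V=5, E=9, F=6) along a 3-gon: merge 3 vertices and 3 edges, delete both glued faces → V=22, E=60, F=40.
Check: V − E + F = 22 − 60 + 40 = 2.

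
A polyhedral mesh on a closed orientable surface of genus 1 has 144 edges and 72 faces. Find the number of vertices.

For a closed orientable surface of genus 1, χ = 2 − 2·1 = 0.
V = 0 + E − F = 0 + 144 − 72 = 72.

72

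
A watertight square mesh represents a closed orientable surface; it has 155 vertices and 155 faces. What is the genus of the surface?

1

Every face is a square, so 2E = 4·155 = 620, giving E = 310.
χ = V − E + F = 155 − 310 + 155 = 0.
For a closed orientable surface χ = 2 − 2g, so g = (2 − (0))/2 = 1.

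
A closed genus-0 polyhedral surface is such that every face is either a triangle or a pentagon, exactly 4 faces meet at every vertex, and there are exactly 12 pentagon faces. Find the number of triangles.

Let x be the number of triangles; then F = 12 + x.
Edge–face incidences: 2E = 5·12 + 3·x = 60 + 3x.
Every vertex has degree 4, so 4V = 2E.
Euler: V − E + F = 2 ⇒ (2E)/4 − E + (12 + x) = 2.
Multiply by 8: 2·(2E) − 4·(2E) + 8·(12 + x) = 16, i.e. 96 + 8x − 2·(60 + 3x) = 16.
Collecting terms: 2x − 24 = 16, so 2x = 40, so x = 20.
Then 2E = 60 + 3·20 = 120, so E = 60, V = 2E/4 = 30, F = 12 + 20 = 32.

20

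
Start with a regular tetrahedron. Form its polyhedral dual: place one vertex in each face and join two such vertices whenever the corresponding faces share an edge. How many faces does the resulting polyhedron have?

4

The base solid has V = 4, E = 6, F = 4.
The dual swaps V and F and preserves E: V′ = F = 4, E′ = E = 6, F′ = V = 4.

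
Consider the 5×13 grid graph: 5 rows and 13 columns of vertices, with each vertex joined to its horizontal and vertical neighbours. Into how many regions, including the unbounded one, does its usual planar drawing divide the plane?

49

The grid has V = 5·13 = 65 vertices and E = 5·12 + 13·4 = 112 edges.
F = 2 − V + E = 2 − 65 + 112 = 49.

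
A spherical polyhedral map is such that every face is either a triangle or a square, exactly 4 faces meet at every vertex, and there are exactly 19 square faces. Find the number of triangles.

8

Let x be the number of triangles; then F = 19 + x.
Edge–face incidences: 2E = 4·19 + 3·x = 76 + 3x.
Every vertex has degree 4, so 4V = 2E.
Euler: V − E + F = 2 ⇒ (2E)/4 − E + (19 + x) = 2.
Multiply by 8: 2·(2E) − 4·(2E) + 8·(19 + x) = 16, i.e. 152 + 8x − 2·(76 + 3x) = 16.
Collecting terms: 2x = 16, so x = 8.
Then 2E = 76 + 3·8 = 100, so E = 50, V = 2E/4 = 25, F = 19 + 8 = 27.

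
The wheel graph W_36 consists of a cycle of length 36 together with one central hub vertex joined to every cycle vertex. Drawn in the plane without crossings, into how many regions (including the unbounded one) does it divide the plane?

37

W_36 has V = 36 + 1 = 37 vertices and E = 2·36 = 72 edges.
By Euler's formula F = 2 − V + E = 2 − 37 + 72 = 37.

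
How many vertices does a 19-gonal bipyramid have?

21

A bipyramid over an n-gon has 2n triangular faces and n + 2 vertices: V = 19 + 2 = 21, E = 3·19 = 57, F = 2·19 = 38.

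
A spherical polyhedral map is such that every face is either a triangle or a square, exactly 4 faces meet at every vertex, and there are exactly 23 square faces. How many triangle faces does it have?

Let x be the number of triangles; then F = 23 + x.
Edge–face incidences: 2E = 4·23 + 3·x = 92 + 3x.
Every vertex has degree 4, so 4V = 2E.
Euler: V − E + F = 2 ⇒ (2E)/4 − E + (23 + x) = 2.
Multiply by 8: 2·(2E) − 4·(2E) + 8·(23 + x) = 16, i.e. 184 + 8x − 2·(92 + 3x) = 16.
Collecting terms: 2x = 16, so x = 8.
Then 2E = 92 + 3·8 = 116, so E = 58, V = 2E/4 = 29, F = 23 + 8 = 31.

8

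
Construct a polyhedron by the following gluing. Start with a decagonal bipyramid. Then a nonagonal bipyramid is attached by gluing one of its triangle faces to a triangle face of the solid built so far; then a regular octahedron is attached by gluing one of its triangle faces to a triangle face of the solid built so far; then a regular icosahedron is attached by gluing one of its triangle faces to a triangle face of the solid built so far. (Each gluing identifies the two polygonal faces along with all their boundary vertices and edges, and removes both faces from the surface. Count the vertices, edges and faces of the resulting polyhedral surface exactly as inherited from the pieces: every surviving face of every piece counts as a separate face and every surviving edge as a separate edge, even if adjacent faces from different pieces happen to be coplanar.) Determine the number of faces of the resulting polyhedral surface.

A decagonal bipyramid: V=12, E=30, F=20.
Attach a nonagonal bipyramid (V=11, E=27, F=18) along a 3-gon: merge 3 vertices and 3 edges, delete both glued faces → V=20, E=54, F=36.
Attach a regular octahedron (V=6, E=12, F=8) along a 3-gon: merge 3 vertices and 3 edges, delete both glued faces → V=23, E=63, F=42.
Attach a regular icosahedron (V=12, E=30, F=20) along a 3-gon: merge 3 vertices and 3 edges, delete both glued faces → V=32, E=90, F=60.
Check: V − E + F = 32 − 90 + 60 = 2.

60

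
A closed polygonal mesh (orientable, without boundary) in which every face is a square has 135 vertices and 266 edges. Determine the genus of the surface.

Every face is a square and each edge borders two faces, so 4F = 2·266, giving F = 133.
χ = V − E + F = 135 − 266 + 133 = 2.
For a closed orientable surface χ = 2 − 2g, so g = (2 − (2))/2 = 0.

0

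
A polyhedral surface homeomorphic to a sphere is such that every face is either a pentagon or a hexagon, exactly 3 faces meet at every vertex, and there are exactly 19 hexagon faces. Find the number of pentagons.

Let x be the number of pentagons; then F = 19 + x.
Edge–face incidences: 2E = 6·19 + 5·x = 114 + 5x.
Every vertex has degree 3, so 3V = 2E.
Euler: V − E + F = 2 ⇒ (2E)/3 − E + (19 + x) = 2.
Multiply by 6: 2·(2E) − 3·(2E) + 6·(19 + x) = 12, i.e. 114 + 6x − (114 + 5x) = 12.
Collecting terms: x = 12.
Then 2E = 114 + 5·12 = 174, so E = 87, V = 2E/3 = 58, F = 19 + 12 = 31.

12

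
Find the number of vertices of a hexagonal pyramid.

7

A pyramid on an n-gon base has one n-gon and n triangles: V = 6 + 1 = 7, E = 2·6 = 12, F = 6 + 1 = 7.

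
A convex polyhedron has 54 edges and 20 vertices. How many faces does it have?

36

Here V − E + F = 2.
F = 2 − V + E = 2 − 20 + 54 = 36.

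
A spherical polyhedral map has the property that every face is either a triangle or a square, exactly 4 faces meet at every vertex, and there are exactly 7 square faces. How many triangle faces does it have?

8

Let x be the number of triangles; then F = 7 + x.
Edge–face incidences: 2E = 4·7 + 3·x = 28 + 3x.
Every vertex has degree 4, so 4V = 2E.
Euler: V − E + F = 2 ⇒ (2E)/4 − E + (7 + x) = 2.
Multiply by 8: 2·(2E) − 4·(2E) + 8·(7 + x) = 16, i.e. 56 + 8x − 2·(28 + 3x) = 16.
Collecting terms: 2x = 16, so x = 8.
Then 2E = 28 + 3·8 = 52, so E = 26, V = 2E/4 = 13, F = 7 + 8 = 15.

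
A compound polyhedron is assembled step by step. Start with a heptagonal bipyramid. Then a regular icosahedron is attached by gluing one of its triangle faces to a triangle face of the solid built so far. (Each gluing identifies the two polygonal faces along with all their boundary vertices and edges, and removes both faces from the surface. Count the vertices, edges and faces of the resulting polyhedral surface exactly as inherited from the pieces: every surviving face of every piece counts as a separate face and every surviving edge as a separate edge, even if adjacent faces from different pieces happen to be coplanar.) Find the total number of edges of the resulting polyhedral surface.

A heptagonal bipyramid: V=9, E=21, F=14.
Attach a regular icosahedron (V=12, E=30, F=20) along a 3-gon: merge 3 vertices and 3 edges, delete both glued faces → V=18, E=48, F=32.
Check: V − E + F = 18 − 48 + 32 = 2.

48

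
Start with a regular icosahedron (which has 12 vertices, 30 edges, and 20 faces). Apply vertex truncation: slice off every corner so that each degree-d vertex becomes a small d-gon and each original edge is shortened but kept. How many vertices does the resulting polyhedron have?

Truncation replaces each original edge-end by a new vertex, so V′ = 2E = 60.
Each original edge survives, and each old vertex of degree d contributes d new edges; summing degrees gives Σd = 2E, so E′ = E + 2E = 3E = 90.
Each original face survives and each original vertex becomes one new face: F′ = F + V = 32.

60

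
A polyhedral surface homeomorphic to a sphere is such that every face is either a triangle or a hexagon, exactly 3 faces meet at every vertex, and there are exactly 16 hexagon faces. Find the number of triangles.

Let x be the number of triangles; then F = 16 + x.
Edge–face incidences: 2E = 6·16 + 3·x = 96 + 3x.
Every vertex has degree 3, so 3V = 2E.
Euler: V − E + F = 2 ⇒ (2E)/3 − E + (16 + x) = 2.
Multiply by 6: 2·(2E) − 3·(2E) + 6·(16 + x) = 12, i.e. 96 + 6x − (96 + 3x) = 12.
Collecting terms: 3x = 12, so x = 4.
Then 2E = 96 + 3·4 = 108, so E = 54, V = 2E/3 = 36, F = 16 + 4 = 20.

4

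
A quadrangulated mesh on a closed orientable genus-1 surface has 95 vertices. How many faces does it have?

χ = 2 − 2·1 = 0, and every face is a square so 4F = 2E.
V − E + F = 0 with E = 4F/2 gives 95 − (4/2 − 1)·F = 0, so F = 95 and E = 190.

95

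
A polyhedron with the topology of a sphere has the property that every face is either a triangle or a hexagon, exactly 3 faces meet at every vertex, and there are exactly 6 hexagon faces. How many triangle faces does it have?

Let x be the number of triangles; then F = 6 + x.
Edge–face incidences: 2E = 6·6 + 3·x = 36 + 3x.
Every vertex has degree 3, so 3V = 2E.
Euler: V − E + F = 2 ⇒ (2E)/3 − E + (6 + x) = 2.
Multiply by 6: 2·(2E) − 3·(2E) + 6·(6 + x) = 12, i.e. 36 + 6x − (36 + 3x) = 12.
Collecting terms: 3x = 12, so x = 4.
Then 2E = 36 + 3·4 = 48, so E = 24, V = 2E/3 = 16, F = 6 + 4 = 10.

4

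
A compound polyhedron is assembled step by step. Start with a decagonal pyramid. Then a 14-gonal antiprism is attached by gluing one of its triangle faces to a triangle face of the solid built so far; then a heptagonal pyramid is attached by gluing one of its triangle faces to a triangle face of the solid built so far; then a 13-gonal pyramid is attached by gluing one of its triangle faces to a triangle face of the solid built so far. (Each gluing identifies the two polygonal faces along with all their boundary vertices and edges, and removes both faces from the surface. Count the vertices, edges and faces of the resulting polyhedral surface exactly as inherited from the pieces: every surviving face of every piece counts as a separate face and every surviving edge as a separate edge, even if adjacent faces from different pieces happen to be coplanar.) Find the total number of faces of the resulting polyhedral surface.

A decagonal pyramid: V=11, E=20, F=11.
Attach a 14-gonal antiprism (V=28, E=56, F=30) along a 3-gon: merge 3 vertices and 3 edges, delete both glued faces → V=36, E=73, F=39.
Attach a heptagonal pyramid (V=8, E=14, F=8) along a 3-gon: merge 3 vertices and 3 edges, delete both glued faces → V=41, E=84, F=45.
Attach a 13-gonal pyramid (V=14, E=26, F=14) along a 3-gon: merge 3 vertices and 3 edges, delete both glued faces → V=52, E=107, F=57.
Check: V − E + F = 52 − 107 + 57 = 2.

57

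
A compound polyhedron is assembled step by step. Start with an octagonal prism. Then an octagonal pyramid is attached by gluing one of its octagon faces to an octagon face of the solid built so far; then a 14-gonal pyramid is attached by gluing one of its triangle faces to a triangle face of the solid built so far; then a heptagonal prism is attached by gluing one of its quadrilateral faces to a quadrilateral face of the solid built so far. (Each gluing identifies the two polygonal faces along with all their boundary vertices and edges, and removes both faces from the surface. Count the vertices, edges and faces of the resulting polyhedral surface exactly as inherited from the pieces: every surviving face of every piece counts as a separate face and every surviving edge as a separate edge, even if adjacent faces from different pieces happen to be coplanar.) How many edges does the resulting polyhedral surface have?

An octagonal prism: V=16, E=24, F=10.
Attach an octagonal pyramid (V=9, E=16, F=9) along an 8-gon: merge 8 vertices and 8 edges, delete both glued faces → V=17, E=32, F=17.
Attach a 14-gonal pyramid (V=15, E=28, F=15) along a 3-gon: merge 3 vertices and 3 edges, delete both glued faces → V=29, E=57, F=30.
Attach a heptagonal prism (V=14, E=21, F=9) along a 4-gon: merge 4 vertices and 4 edges, delete both glued faces → V=39, E=74, F=37.
Check: V − E + F = 39 − 74 + 37 = 2.

74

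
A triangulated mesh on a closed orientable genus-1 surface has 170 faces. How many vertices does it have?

χ = 2 − 2·1 = 0, and every face is a triangle so 3F = 2E.
E = 3·170/2 = 255. Then V = 0 + E − F = 0 + 255 − 170 = 85.

85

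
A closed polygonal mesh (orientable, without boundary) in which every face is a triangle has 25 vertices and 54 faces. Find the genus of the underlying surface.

2

Every face is a triangle, so 2E = 3·54 = 162, giving E = 81.
χ = V − E + F = 25 − 81 + 54 = -2.
For a closed orientable surface χ = 2 − 2g, so g = (2 − (-2))/2 = 2.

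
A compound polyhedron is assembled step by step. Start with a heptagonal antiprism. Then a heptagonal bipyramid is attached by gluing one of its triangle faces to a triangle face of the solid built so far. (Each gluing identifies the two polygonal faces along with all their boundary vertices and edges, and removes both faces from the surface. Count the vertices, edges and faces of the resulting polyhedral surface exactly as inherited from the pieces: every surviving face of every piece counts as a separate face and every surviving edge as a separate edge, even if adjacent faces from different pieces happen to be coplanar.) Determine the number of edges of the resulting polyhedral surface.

46

A heptagonal antiprism: V=14, E=28, F=16.
Attach a heptagonal bipyramid (V=9, E=21, F=14) along a 3-gon: merge 3 vertices and 3 edges, delete both glued faces → V=20, E=46, F=28.
Check: V − E + F = 20 − 46 + 28 = 2.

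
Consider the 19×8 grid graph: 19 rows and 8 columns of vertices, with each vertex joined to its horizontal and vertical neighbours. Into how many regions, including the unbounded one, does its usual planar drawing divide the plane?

The grid has V = 19·8 = 152 vertices and E = 19·7 + 8·18 = 277 edges.
F = 2 − V + E = 2 − 152 + 277 = 127.

127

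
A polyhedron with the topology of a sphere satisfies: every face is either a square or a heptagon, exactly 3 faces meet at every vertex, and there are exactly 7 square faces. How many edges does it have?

21

Let x be the number of heptagons; then F = 7 + x.
Edge–face incidences: 2E = 4·7 + 7·x = 28 + 7x.
Every vertex has degree 3, so 3V = 2E.
Euler: V − E + F = 2 ⇒ (2E)/3 − E + (7 + x) = 2.
Multiply by 6: 2·(2E) − 3·(2E) + 6·(7 + x) = 12, i.e. 42 + 6x − (28 + 7x) = 12.
Collecting terms: −x + 14 = 12, so −x = −2, so x = 2.
Then 2E = 28 + 7·2 = 42, so E = 21, V = 2E/3 = 14, F = 7 + 2 = 9.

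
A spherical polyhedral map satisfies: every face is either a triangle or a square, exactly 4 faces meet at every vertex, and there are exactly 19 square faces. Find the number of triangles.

Let x be the number of triangles; then F = 19 + x.
Edge–face incidences: 2E = 4·19 + 3·x = 76 + 3x.
Every vertex has degree 4, so 4V = 2E.
Euler: V − E + F = 2 ⇒ (2E)/4 − E + (19 + x) = 2.
Multiply by 8: 2·(2E) − 4·(2E) + 8·(19 + x) = 16, i.e. 152 + 8x − 2·(76 + 3x) = 16.
Collecting terms: 2x = 16, so x = 8.
Then 2E = 76 + 3·8 = 100, so E = 50, V = 2E/4 = 25, F = 19 + 8 = 27.

8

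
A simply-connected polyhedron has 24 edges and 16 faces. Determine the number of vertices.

10

Here V − E + F = 2.
V = 2 + E − F = 2 + 24 − 16 = 10.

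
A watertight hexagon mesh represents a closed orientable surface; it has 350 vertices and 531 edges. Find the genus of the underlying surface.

3

Every face is a hexagon and each edge borders two faces, so 6F = 2·531, giving F = 177.
χ = V − E + F = 350 − 531 + 177 = -4.
For a closed orientable surface χ = 2 − 2g, so g = (2 − (-4))/2 = 3.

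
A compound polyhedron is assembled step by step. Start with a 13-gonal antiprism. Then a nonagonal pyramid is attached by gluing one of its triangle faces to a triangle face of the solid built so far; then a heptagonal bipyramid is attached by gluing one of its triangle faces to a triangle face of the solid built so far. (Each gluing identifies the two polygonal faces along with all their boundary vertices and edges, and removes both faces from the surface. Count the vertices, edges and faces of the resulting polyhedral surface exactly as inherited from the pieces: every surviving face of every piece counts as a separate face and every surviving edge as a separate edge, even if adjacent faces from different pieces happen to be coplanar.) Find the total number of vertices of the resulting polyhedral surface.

39

A 13-gonal antiprism: V=26, E=52, F=28.
Attach a nonagonal pyramid (V=10, E=18, F=10) along a 3-gon: merge 3 vertices and 3 edges, delete both glued faces → V=33, E=67, F=36.
Attach a heptagonal bipyramid (V=9, E=21, F=14) along a 3-gon: merge 3 vertices and 3 edges, delete both glued faces → V=39, E=85, F=48.
Check: V − E + F = 39 − 85 + 48 = 2.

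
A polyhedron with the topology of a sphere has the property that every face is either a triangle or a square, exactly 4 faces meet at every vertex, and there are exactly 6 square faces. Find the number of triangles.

8

Let x be the number of triangles; then F = 6 + x.
Edge–face incidences: 2E = 4·6 + 3·x = 24 + 3x.
Every vertex has degree 4, so 4V = 2E.
Euler: V − E + F = 2 ⇒ (2E)/4 − E + (6 + x) = 2.
Multiply by 8: 2·(2E) − 4·(2E) + 8·(6 + x) = 16, i.e. 48 + 8x − 2·(24 + 3x) = 16.
Collecting terms: 2x = 16, so x = 8.
Then 2E = 24 + 3·8 = 48, so E = 24, V = 2E/4 = 12, F = 6 + 8 = 14.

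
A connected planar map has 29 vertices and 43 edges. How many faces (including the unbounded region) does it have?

Euler's formula for a connected plane graph: V − E + F = 2, so F = 2 − 29 + 43 = 16.

16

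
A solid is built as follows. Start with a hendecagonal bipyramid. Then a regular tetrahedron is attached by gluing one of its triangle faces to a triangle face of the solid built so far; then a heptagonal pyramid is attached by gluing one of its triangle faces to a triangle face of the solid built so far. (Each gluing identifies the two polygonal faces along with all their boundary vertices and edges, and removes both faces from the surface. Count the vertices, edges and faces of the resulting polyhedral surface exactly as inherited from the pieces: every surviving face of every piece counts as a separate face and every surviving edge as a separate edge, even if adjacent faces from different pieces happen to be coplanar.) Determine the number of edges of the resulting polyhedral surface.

47

A hendecagonal bipyramid: V=13, E=33, F=22.
Attach a regular tetrahedron (V=4, E=6, F=4) along a 3-gon: merge 3 vertices and 3 edges, delete both glued faces → V=14, E=36, F=24.
Attach a heptagonal pyramid (V=8, E=14, F=8) along a 3-gon: merge 3 vertices and 3 edges, delete both glued faces → V=19, E=47, F=30.
Check: V − E + F = 19 − 47 + 30 = 2.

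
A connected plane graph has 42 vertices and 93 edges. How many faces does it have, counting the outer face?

Euler's formula for a connected plane graph: V − E + F = 2, so F = 2 − 42 + 93 = 53.

53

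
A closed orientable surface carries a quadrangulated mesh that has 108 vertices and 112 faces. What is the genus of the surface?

3

Every face is a square, so 2E = 4·112 = 448, giving E = 224.
χ = V − E + F = 108 − 224 + 112 = -4.
For a closed orientable surface χ = 2 − 2g, so g = (2 − (-4))/2 = 3.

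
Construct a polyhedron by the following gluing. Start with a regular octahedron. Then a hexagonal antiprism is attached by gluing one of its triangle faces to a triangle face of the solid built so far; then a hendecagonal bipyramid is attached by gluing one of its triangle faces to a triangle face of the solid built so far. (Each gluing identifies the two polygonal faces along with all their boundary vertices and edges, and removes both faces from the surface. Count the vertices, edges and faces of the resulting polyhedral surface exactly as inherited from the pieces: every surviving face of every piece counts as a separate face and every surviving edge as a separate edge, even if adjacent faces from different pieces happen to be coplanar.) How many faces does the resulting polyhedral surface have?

A regular octahedron: V=6, E=12, F=8.
Attach a hexagonal antiprism (V=12, E=24, F=14) along a 3-gon: merge 3 vertices and 3 edges, delete both glued faces → V=15, E=33, F=20.
Attach a hendecagonal bipyramid (V=13, E=33, F=22) along a 3-gon: merge 3 vertices and 3 edges, delete both glued faces → V=25, E=63, F=40.
Check: V − E + F = 25 − 63 + 40 = 2.

40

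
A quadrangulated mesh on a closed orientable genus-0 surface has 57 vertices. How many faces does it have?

55

χ = 2 − 2·0 = 2, and every face is a square so 4F = 2E.
V − E + F = 2 with E = 4F/2 gives 57 − (4/2 − 1)·F = 2, so F = 55 and E = 110.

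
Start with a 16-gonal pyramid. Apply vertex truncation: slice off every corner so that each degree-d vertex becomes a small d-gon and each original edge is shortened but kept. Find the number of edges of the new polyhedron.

The base solid has V = 17, E = 32, F = 17.
Truncation replaces each original edge-end by a new vertex, so V′ = 2E = 64.
Each original edge survives, and each old vertex of degree d contributes d new edges; summing degrees gives Σd = 2E, so E′ = E + 2E = 3E = 96.
Each original face survives and each original vertex becomes one new face: F′ = F + V = 34.

96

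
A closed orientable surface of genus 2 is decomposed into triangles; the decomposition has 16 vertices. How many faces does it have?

χ = 2 − 2·2 = -2, and every face is a triangle so 3F = 2E.
V − E + F = -2 with E = 3F/2 gives 16 − (3/2 − 1)·F = -2, so F = 36 and E = 54.

36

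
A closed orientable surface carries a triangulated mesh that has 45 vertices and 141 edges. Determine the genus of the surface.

2

Every face is a triangle and each edge borders two faces, so 3F = 2·141, giving F = 94.
χ = V − E + F = 45 − 141 + 94 = -2.
For a closed orientable surface χ = 2 − 2g, so g = (2 − (-2))/2 = 2.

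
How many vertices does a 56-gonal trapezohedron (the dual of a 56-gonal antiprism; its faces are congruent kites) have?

114

The n-trapezohedron (dual of the n-antiprism) has V = 2·56 + 2 = 114, E = 4·56 = 224, F = 2·56 = 112.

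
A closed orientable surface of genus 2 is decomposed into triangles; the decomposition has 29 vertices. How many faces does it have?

χ = 2 − 2·2 = -2, and every face is a triangle so 3F = 2E.
V − E + F = -2 with E = 3F/2 gives 29 − (3/2 − 1)·F = -2, so F = 62 and E = 93.

62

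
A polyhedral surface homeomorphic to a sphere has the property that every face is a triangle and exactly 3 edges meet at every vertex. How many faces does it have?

4

Each face has 3 edges and each edge borders two faces, so 2E = 3F.
Each vertex has degree 3, so 3V = 2E and hence V = 3F/3.
Euler: V − E + F = 2 ⇒ (3F/3) − (3F/2) + F = 2.
Multiply by 6: (6 − 9 + 6)F = 12, i.e. 3F = 12.
So F = 4, E = 3·4/2 = 6, V = 3·4/3 = 4.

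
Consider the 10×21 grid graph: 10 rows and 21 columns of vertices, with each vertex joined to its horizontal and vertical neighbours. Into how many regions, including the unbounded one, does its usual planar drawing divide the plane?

181

The grid has V = 10·21 = 210 vertices and E = 10·20 + 21·9 = 389 edges.
F = 2 − V + E = 2 − 210 + 389 = 181.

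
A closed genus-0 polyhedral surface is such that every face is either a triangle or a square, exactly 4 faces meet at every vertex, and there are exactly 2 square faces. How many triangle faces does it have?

8

Let x be the number of triangles; then F = 2 + x.
Edge–face incidences: 2E = 4·2 + 3·x = 8 + 3x.
Every vertex has degree 4, so 4V = 2E.
Euler: V − E + F = 2 ⇒ (2E)/4 − E + (2 + x) = 2.
Multiply by 8: 2·(2E) − 4·(2E) + 8·(2 + x) = 16, i.e. 16 + 8x − 2·(8 + 3x) = 16.
Collecting terms: 2x = 16, so x = 8.
Then 2E = 8 + 3·8 = 32, so E = 16, V = 2E/4 = 8, F = 2 + 8 = 10.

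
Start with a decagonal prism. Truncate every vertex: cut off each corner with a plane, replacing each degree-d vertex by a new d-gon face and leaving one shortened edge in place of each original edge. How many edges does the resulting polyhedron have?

The base solid has V = 20, E = 30, F = 12.
Truncation replaces each original edge-end by a new vertex, so V′ = 2E = 60.
Each original edge survives, and each old vertex of degree d contributes d new edges; summing degrees gives Σd = 2E, so E′ = E + 2E = 3E = 90.
Each original face survives and each original vertex becomes one new face: F′ = F + V = 32.

90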